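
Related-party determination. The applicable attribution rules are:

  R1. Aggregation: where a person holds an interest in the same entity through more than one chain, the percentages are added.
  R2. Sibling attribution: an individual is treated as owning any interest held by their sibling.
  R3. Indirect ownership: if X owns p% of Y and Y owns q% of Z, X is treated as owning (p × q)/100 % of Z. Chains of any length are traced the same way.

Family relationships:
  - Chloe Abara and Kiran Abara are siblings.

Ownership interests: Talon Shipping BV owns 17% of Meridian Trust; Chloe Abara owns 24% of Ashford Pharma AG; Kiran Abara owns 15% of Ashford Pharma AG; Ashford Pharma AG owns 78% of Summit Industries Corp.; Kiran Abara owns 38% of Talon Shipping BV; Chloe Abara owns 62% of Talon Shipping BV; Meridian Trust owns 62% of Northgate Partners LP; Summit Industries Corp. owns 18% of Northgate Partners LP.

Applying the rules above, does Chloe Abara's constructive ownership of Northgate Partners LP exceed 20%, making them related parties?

No

By sibling attribution (R2), Chloe Abara is treated as also owning Kiran Abara's interest in Talon Shipping BV, giving 62% + 38% = 100%.
By sibling attribution (R2), Chloe Abara is treated as also owning Kiran Abara's interest in Ashford Pharma AG, giving 24% + 15% = 39%.
Chain via Talon Shipping BV → Meridian Trust (R3): 100% × 17% × 62% = 10.54% of Northgate Partners LP.
Chain via Ashford Pharma AG → Summit Industries Corp. (R3): 39% × 78% × 18% = 5.4756% of Northgate Partners LP.
Aggregating (R1): 10.54% + 5.4756% = 16.0156%.
16.0156% does not exceed the 20% threshold, so Chloe is not a related party to Northgate Partners LP.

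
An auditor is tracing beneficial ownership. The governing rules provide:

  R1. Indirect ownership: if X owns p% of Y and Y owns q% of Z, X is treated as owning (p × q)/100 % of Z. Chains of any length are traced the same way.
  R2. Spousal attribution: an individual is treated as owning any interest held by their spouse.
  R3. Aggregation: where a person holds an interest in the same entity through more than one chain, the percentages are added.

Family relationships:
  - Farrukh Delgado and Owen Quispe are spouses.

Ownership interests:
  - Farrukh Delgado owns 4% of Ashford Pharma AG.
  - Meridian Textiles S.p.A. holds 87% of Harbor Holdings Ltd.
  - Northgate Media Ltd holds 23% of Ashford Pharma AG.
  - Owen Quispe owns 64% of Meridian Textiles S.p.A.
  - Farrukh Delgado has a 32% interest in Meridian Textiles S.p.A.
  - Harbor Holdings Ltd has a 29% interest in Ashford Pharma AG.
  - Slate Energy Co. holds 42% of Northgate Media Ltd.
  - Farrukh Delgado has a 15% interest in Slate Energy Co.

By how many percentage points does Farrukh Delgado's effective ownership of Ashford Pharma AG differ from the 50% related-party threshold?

By spousal attribution (R2), Farrukh Delgado is treated as also owning Owen Quispe's interest in Meridian Textiles S.p.A, giving 32% + 64% = 96%.
Chain via Meridian Textiles S.p.A. → Harbor Holdings Ltd (R1): 96% × 87% × 29% = 24.2208% of Ashford Pharma AG.
Chain via Slate Energy Co. → Northgate Media Ltd (R1): 15% × 42% × 23% = 1.449% of Ashford Pharma AG.
Direct interest in Ashford Pharma AG: 4%.
Aggregating (R3): 24.2208% + 1.449% + 4% = 29.6698%.
29.6698% falls short of the 50% threshold by 20.3302 percentage points.

20.3302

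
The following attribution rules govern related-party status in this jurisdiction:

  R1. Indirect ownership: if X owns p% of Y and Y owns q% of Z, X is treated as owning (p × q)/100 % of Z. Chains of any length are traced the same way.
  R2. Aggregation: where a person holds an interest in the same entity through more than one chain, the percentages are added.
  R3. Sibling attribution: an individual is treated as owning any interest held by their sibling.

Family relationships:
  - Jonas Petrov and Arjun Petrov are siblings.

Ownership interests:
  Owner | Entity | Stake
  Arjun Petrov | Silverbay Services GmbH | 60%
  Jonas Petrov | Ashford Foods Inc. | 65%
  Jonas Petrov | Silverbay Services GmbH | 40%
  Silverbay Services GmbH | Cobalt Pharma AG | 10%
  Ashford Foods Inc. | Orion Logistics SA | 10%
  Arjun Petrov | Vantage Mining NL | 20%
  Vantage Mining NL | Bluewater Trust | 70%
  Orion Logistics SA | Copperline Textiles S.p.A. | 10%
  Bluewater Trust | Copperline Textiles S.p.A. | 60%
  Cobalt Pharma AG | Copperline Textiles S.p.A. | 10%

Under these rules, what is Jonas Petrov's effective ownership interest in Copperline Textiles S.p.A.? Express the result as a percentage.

10.05%

By sibling attribution (R3), Jonas Petrov is treated as also owning Arjun Petrov's interest in Silverbay Services GmbH, giving 40% + 60% = 100%.
By sibling attribution (R3), Jonas Petrov is treated as owning Arjun Petrov's 20% interest in Vantage Mining NL.
Chain via Silverbay Services GmbH → Cobalt Pharma AG (R1): 100% × 10% × 10% = 1% of Copperline Textiles S.p.A.
Chain via Ashford Foods Inc. → Orion Logistics SA (R1): 65% × 10% × 10% = 0.65% of Copperline Textiles S.p.A.
Chain via Vantage Mining NL → Bluewater Trust (R1): 20% × 70% × 60% = 8.4% of Copperline Textiles S.p.A.
Aggregating (R2): 1% + 0.65% + 8.4% = 10.05%.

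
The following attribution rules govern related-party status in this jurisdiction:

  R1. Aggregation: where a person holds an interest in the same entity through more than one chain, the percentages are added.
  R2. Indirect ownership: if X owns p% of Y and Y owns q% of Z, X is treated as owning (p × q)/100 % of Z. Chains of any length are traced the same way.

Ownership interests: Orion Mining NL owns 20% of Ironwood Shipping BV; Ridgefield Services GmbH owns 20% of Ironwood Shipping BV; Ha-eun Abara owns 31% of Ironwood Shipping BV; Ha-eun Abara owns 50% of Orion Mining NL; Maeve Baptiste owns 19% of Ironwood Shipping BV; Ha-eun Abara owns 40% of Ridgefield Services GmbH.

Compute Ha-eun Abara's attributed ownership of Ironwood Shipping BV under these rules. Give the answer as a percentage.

Chain via Orion Mining NL (R2): 50% × 20% = 10% of Ironwood Shipping BV.
Chain via Ridgefield Services GmbH (R2): 40% × 20% = 8% of Ironwood Shipping BV.
Direct interest in Ironwood Shipping BV: 31%.
Aggregating (R1): 10% + 8% + 31% = 49%.

49%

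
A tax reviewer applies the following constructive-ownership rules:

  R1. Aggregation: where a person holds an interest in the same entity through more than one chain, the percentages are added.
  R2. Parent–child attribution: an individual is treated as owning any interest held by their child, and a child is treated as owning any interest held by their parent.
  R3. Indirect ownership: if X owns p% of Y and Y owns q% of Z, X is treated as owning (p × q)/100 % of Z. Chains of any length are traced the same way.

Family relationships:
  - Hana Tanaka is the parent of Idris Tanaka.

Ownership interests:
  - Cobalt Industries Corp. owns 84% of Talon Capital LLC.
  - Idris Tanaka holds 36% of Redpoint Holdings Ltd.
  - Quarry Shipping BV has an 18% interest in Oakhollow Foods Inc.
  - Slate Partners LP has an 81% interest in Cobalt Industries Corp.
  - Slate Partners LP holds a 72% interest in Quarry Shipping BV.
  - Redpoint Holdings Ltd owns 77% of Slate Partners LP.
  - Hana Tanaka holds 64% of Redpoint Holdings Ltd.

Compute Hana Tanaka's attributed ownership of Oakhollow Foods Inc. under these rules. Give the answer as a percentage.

9.9792%

By parent–child attribution (R2), Hana Tanaka is treated as also owning Idris Tanaka's interest in Redpoint Holdings Ltd, giving 64% + 36% = 100%.
Chain via Redpoint Holdings Ltd → Slate Partners LP → Quarry Shipping BV (R3): 100% × 77% × 72% × 18% = 9.9792% of Oakhollow Foods Inc.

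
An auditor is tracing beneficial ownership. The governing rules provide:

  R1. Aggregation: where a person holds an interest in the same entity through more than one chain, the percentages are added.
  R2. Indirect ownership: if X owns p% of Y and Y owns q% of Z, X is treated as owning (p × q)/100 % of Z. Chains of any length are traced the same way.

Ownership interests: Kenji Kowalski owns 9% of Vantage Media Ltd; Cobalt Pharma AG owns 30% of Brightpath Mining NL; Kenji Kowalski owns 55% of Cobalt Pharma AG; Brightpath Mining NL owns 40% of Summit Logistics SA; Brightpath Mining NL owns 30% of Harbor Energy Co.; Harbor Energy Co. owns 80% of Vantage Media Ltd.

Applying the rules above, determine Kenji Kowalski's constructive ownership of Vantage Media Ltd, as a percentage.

Chain via Cobalt Pharma AG → Brightpath Mining NL → Harbor Energy Co. (R2): 55% × 30% × 30% × 80% = 3.96% of Vantage Media Ltd.
Direct interest in Vantage Media Ltd: 9%.
Aggregating (R1): 3.96% + 9% = 12.96%.

12.96%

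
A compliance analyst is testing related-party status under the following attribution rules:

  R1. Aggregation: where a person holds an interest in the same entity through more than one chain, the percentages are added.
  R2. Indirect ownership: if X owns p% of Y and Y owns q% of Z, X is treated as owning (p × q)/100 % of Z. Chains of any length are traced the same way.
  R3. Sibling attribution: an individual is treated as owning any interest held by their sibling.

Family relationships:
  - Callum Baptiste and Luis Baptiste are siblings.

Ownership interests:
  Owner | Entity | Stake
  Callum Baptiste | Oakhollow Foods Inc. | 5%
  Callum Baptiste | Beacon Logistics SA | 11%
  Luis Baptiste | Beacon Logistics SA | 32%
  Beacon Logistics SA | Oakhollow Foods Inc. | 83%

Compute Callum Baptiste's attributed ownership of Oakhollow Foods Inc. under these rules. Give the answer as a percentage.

By sibling attribution (R3), Callum Baptiste is treated as also owning Luis Baptiste's interest in Beacon Logistics SA, giving 11% + 32% = 43%.
Chain via Beacon Logistics SA (R2): 43% × 83% = 35.69% of Oakhollow Foods Inc.
Direct interest in Oakhollow Foods Inc: 5%.
Aggregating (R1): 35.69% + 5% = 40.69%.

40.69%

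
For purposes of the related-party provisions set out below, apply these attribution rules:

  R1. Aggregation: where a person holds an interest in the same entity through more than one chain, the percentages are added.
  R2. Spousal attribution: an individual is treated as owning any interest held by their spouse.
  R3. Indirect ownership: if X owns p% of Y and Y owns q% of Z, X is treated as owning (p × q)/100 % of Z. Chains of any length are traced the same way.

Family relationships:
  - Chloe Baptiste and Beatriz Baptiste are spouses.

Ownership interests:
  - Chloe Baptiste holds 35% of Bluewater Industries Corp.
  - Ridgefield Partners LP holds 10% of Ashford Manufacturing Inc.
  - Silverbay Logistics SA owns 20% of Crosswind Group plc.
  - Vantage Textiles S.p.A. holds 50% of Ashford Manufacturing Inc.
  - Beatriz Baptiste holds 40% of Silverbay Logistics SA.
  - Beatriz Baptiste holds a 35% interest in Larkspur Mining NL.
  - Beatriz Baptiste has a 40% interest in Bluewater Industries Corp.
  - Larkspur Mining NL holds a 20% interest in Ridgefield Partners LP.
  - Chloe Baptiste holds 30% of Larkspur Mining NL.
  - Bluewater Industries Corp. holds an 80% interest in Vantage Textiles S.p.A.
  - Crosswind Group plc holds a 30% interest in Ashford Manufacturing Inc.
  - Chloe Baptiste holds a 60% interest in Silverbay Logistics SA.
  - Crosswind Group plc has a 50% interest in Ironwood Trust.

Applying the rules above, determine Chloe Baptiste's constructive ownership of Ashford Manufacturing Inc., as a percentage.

By spousal attribution (R2), Chloe Baptiste is treated as also owning Beatriz Baptiste's interest in Larkspur Mining NL, giving 30% + 35% = 65%.
By spousal attribution (R2), Chloe Baptiste is treated as also owning Beatriz Baptiste's interest in Silverbay Logistics SA, giving 60% + 40% = 100%.
By spousal attribution (R2), Chloe Baptiste is treated as also owning Beatriz Baptiste's interest in Bluewater Industries Corp, giving 35% + 40% = 75%.
Chain via Larkspur Mining NL → Ridgefield Partners LP (R3): 65% × 20% × 10% = 1.3% of Ashford Manufacturing Inc.
Chain via Silverbay Logistics SA → Crosswind Group plc (R3): 100% × 20% × 30% = 6% of Ashford Manufacturing Inc.
Chain via Bluewater Industries Corp. → Vantage Textiles S.p.A. (R3): 75% × 80% × 50% = 30% of Ashford Manufacturing Inc.
Aggregating (R1): 1.3% + 6% + 30% = 37.3%.

37.3%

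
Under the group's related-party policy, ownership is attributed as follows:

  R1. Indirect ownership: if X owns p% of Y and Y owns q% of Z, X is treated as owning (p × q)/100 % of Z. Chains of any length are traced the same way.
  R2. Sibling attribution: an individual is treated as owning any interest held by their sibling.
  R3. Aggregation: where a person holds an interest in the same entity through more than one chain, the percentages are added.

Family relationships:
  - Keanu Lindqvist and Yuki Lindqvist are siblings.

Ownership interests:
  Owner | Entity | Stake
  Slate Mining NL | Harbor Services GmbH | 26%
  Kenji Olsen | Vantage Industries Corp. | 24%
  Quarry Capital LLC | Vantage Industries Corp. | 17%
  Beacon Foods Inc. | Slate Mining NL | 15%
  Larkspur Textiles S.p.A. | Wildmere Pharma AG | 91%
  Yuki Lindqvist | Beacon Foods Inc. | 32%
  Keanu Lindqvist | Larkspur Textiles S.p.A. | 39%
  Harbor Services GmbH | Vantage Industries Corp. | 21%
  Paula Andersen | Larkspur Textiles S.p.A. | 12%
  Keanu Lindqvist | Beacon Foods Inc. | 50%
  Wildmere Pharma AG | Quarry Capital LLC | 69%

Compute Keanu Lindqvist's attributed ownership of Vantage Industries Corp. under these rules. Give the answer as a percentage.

By sibling attribution (R2), Keanu Lindqvist is treated as also owning Yuki Lindqvist's interest in Beacon Foods Inc, giving 50% + 32% = 82%.
Chain via Beacon Foods Inc. → Slate Mining NL → Harbor Services GmbH (R1): 82% × 15% × 26% × 21% = 0.67158% of Vantage Industries Corp.
Chain via Larkspur Textiles S.p.A. → Wildmere Pharma AG → Quarry Capital LLC (R1): 39% × 91% × 69% × 17% = 4.162977% of Vantage Industries Corp.
Aggregating (R3): 0.67158% + 4.162977% = 4.834557%.

4.834557%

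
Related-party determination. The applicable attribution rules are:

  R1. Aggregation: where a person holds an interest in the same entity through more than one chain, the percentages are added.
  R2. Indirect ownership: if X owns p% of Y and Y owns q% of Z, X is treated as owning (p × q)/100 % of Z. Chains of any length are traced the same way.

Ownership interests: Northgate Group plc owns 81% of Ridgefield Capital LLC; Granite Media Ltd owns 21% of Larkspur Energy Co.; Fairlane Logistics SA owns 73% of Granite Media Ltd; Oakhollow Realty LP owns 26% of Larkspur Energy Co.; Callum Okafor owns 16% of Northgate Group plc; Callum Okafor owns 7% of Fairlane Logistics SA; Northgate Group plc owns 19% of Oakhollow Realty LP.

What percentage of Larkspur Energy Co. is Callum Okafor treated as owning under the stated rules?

Chain via Northgate Group plc → Oakhollow Realty LP (R2): 16% × 19% × 26% = 0.7904% of Larkspur Energy Co.
Chain via Fairlane Logistics SA → Granite Media Ltd (R2): 7% × 73% × 21% = 1.0731% of Larkspur Energy Co.
Aggregating (R1): 0.7904% + 1.0731% = 1.8635%.

1.8635%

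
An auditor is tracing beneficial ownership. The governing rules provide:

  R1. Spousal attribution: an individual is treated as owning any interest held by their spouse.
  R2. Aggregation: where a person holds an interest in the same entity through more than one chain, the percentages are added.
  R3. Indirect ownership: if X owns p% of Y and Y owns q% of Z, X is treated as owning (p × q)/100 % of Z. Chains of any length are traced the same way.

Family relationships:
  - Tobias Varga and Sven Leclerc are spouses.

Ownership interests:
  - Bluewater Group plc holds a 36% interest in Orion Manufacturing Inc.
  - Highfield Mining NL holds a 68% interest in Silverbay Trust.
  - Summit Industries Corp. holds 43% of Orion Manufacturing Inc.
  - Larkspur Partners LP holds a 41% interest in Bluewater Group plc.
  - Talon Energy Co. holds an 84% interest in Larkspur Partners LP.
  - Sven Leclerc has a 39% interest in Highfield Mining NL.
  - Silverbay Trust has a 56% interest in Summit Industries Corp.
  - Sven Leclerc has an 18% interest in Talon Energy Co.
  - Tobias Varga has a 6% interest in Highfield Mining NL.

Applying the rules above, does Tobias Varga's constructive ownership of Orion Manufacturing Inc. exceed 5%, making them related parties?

By spousal attribution (R1), Tobias Varga is treated as also owning Sven Leclerc's interest in Highfield Mining NL, giving 6% + 39% = 45%.
By spousal attribution (R1), Tobias Varga is treated as owning Sven Leclerc's 18% interest in Talon Energy Co.
Chain via Highfield Mining NL → Silverbay Trust → Summit Industries Corp. (R3): 45% × 68% × 56% × 43% = 7.36848% of Orion Manufacturing Inc.
Chain via Talon Energy Co. → Larkspur Partners LP → Bluewater Group plc (R3): 18% × 84% × 41% × 36% = 2.231712% of Orion Manufacturing Inc.
Aggregating (R2): 7.36848% + 2.231712% = 9.600192%.
9.600192% exceeds the 5% threshold, so Tobias is a related party to Orion Manufacturing Inc.

Yes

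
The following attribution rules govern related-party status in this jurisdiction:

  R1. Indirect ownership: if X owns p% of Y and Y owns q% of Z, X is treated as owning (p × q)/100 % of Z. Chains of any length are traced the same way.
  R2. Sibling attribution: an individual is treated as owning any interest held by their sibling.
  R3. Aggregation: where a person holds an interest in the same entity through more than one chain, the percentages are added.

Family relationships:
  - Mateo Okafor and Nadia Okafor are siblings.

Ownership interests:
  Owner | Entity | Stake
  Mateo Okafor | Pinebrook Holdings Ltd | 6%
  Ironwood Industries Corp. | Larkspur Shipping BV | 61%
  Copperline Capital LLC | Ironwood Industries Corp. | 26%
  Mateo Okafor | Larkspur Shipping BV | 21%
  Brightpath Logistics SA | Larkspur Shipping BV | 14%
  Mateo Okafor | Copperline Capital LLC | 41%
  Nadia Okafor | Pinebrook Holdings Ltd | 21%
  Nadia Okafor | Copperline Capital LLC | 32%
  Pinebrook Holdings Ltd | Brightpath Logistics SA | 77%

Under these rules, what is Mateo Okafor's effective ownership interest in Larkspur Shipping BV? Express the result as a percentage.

35.4884%

By sibling attribution (R2), Mateo Okafor is treated as also owning Nadia Okafor's interest in Copperline Capital LLC, giving 41% + 32% = 73%.
By sibling attribution (R2), Mateo Okafor is treated as also owning Nadia Okafor's interest in Pinebrook Holdings Ltd, giving 6% + 21% = 27%.
Chain via Copperline Capital LLC → Ironwood Industries Corp. (R1): 73% × 26% × 61% = 11.5778% of Larkspur Shipping BV.
Chain via Pinebrook Holdings Ltd → Brightpath Logistics SA (R1): 27% × 77% × 14% = 2.9106% of Larkspur Shipping BV.
Direct interest in Larkspur Shipping BV: 21%.
Aggregating (R3): 11.5778% + 2.9106% + 21% = 35.4884%.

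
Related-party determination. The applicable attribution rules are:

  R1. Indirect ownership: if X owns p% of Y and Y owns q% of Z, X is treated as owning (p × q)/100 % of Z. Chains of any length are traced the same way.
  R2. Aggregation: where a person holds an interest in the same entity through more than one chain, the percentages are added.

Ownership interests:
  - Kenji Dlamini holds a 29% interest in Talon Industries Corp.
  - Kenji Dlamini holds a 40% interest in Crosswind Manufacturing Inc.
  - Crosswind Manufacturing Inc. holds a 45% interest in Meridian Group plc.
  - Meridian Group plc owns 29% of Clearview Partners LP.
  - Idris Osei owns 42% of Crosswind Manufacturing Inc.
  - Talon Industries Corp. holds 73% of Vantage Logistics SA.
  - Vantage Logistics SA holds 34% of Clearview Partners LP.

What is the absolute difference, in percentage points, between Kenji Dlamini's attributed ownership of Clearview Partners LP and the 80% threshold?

Chain via Crosswind Manufacturing Inc. → Meridian Group plc (R1): 40% × 45% × 29% = 5.22% of Clearview Partners LP.
Chain via Talon Industries Corp. → Vantage Logistics SA (R1): 29% × 73% × 34% = 7.1978% of Clearview Partners LP.
Aggregating (R2): 5.22% + 7.1978% = 12.4178%.
12.4178% falls short of the 80% threshold by 67.5822 percentage points.

67.5822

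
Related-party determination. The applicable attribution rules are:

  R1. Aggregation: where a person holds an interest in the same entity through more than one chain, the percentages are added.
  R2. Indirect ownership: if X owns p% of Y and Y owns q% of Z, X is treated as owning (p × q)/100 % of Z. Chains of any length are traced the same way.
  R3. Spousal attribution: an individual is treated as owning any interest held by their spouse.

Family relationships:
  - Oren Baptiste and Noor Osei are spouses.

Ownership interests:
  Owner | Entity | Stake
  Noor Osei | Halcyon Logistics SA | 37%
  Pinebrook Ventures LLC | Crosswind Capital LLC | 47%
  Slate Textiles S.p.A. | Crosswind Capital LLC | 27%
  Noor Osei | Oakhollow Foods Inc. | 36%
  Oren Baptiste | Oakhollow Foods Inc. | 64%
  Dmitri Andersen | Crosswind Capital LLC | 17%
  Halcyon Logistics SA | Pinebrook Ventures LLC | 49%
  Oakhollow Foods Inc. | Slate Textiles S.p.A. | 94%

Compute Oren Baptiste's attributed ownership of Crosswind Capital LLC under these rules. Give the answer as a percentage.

33.9011%

By spousal attribution (R3), Oren Baptiste is treated as also owning Noor Osei's interest in Oakhollow Foods Inc, giving 64% + 36% = 100%.
By spousal attribution (R3), Oren Baptiste is treated as owning Noor Osei's 37% interest in Halcyon Logistics SA.
Chain via Oakhollow Foods Inc. → Slate Textiles S.p.A. (R2): 100% × 94% × 27% = 25.38% of Crosswind Capital LLC.
Chain via Halcyon Logistics SA → Pinebrook Ventures LLC (R2): 37% × 49% × 47% = 8.5211% of Crosswind Capital LLC.
Aggregating (R1): 25.38% + 8.5211% = 33.9011%.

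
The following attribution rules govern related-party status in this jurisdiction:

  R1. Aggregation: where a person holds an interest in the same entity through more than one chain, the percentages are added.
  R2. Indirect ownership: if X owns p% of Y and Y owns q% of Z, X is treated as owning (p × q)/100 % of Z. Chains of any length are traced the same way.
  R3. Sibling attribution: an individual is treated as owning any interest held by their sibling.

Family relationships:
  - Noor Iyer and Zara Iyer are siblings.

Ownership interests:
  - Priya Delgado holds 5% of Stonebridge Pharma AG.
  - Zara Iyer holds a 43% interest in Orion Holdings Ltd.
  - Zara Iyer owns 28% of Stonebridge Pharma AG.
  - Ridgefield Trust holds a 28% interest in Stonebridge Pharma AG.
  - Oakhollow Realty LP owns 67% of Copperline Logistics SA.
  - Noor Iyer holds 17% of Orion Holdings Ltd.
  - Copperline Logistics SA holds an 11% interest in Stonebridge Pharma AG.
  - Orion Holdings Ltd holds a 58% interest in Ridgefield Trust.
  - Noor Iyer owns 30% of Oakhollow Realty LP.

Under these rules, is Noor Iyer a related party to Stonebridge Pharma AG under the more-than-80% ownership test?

No

By sibling attribution (R3), Noor Iyer is treated as also owning Zara Iyer's interest in Orion Holdings Ltd, giving 17% + 43% = 60%.
By sibling attribution (R3), Noor Iyer is treated as owning Zara Iyer's 28% interest in Stonebridge Pharma AG.
Chain via Orion Holdings Ltd → Ridgefield Trust (R2): 60% × 58% × 28% = 9.744% of Stonebridge Pharma AG.
Chain via Oakhollow Realty LP → Copperline Logistics SA (R2): 30% × 67% × 11% = 2.211% of Stonebridge Pharma AG.
Direct interest in Stonebridge Pharma AG: 28%.
Aggregating (R1): 9.744% + 2.211% + 28% = 39.955%.
39.955% does not exceed the 80% threshold, so Noor is not a related party to Stonebridge Pharma AG.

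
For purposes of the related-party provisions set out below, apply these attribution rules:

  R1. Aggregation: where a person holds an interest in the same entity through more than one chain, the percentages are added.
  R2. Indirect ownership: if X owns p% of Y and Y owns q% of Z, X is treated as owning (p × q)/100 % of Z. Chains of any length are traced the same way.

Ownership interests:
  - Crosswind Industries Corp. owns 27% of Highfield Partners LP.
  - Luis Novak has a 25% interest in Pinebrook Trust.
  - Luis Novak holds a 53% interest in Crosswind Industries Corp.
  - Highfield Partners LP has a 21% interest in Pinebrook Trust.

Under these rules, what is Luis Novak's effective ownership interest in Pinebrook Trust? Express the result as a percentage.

28.0051%

Chain via Crosswind Industries Corp. → Highfield Partners LP (R2): 53% × 27% × 21% = 3.0051% of Pinebrook Trust.
Direct interest in Pinebrook Trust: 25%.
Aggregating (R1): 3.0051% + 25% = 28.0051%.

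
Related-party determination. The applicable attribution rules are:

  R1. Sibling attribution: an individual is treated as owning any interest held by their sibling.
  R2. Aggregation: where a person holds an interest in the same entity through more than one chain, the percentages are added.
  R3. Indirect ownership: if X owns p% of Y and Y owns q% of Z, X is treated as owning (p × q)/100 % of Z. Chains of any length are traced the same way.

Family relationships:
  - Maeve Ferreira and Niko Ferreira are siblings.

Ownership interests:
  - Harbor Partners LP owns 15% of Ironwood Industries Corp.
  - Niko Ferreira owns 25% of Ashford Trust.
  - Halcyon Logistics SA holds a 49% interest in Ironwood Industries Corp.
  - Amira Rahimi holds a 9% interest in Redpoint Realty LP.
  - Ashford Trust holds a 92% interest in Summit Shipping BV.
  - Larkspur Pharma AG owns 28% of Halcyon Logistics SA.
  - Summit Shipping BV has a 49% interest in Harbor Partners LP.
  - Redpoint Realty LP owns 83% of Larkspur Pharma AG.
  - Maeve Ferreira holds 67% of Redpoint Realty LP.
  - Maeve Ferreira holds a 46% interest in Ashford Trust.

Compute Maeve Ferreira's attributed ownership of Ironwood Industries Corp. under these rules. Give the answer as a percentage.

12.430712%

By sibling attribution (R1), Maeve Ferreira is treated as also owning Niko Ferreira's interest in Ashford Trust, giving 46% + 25% = 71%.
Chain via Redpoint Realty LP → Larkspur Pharma AG → Halcyon Logistics SA (R3): 67% × 83% × 28% × 49% = 7.629692% of Ironwood Industries Corp.
Chain via Ashford Trust → Summit Shipping BV → Harbor Partners LP (R3): 71% × 92% × 49% × 15% = 4.80102% of Ironwood Industries Corp.
Aggregating (R2): 7.629692% + 4.80102% = 12.430712%.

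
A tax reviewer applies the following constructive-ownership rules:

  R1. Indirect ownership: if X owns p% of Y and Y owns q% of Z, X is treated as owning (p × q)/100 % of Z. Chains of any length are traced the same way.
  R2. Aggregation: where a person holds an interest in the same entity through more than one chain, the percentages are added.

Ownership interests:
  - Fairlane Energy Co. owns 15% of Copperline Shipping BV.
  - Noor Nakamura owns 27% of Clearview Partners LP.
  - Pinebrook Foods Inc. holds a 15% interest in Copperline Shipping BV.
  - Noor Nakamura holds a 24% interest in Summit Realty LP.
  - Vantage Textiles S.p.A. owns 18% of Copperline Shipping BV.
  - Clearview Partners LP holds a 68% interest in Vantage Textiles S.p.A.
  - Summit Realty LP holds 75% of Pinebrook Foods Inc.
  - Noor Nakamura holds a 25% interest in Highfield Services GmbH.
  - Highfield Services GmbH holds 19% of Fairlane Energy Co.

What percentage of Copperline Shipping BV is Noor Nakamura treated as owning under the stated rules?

Chain via Highfield Services GmbH → Fairlane Energy Co. (R1): 25% × 19% × 15% = 0.7125% of Copperline Shipping BV.
Chain via Clearview Partners LP → Vantage Textiles S.p.A. (R1): 27% × 68% × 18% = 3.3048% of Copperline Shipping BV.
Chain via Summit Realty LP → Pinebrook Foods Inc. (R1): 24% × 75% × 15% = 2.7% of Copperline Shipping BV.
Aggregating (R2): 0.7125% + 3.3048% + 2.7% = 6.7173%.

6.7173%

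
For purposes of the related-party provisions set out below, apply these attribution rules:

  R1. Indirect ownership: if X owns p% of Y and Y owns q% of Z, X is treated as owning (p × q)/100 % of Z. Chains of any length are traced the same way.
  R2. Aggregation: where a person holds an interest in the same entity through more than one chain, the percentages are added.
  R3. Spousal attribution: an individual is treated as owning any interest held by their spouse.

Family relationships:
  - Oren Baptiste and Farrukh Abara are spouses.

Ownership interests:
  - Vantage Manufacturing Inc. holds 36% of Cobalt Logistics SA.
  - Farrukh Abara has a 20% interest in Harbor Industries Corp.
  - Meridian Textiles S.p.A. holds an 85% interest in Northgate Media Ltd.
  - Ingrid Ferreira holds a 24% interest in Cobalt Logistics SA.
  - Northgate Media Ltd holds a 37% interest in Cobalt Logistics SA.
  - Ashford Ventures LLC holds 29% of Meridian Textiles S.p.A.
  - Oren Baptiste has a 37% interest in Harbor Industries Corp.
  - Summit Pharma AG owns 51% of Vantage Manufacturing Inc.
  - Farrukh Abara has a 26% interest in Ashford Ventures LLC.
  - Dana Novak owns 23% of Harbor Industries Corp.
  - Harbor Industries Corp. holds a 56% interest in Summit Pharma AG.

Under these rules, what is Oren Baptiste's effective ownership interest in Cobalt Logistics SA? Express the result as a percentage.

8.231842%

By spousal attribution (R3), Oren Baptiste is treated as also owning Farrukh Abara's interest in Harbor Industries Corp, giving 37% + 20% = 57%.
By spousal attribution (R3), Oren Baptiste is treated as owning Farrukh Abara's 26% interest in Ashford Ventures LLC.
Chain via Harbor Industries Corp. → Summit Pharma AG → Vantage Manufacturing Inc. (R1): 57% × 56% × 51% × 36% = 5.860512% of Cobalt Logistics SA.
Chain via Ashford Ventures LLC → Meridian Textiles S.p.A. → Northgate Media Ltd (R1): 26% × 29% × 85% × 37% = 2.37133% of Cobalt Logistics SA.
Aggregating (R2): 5.860512% + 2.37133% = 8.231842%.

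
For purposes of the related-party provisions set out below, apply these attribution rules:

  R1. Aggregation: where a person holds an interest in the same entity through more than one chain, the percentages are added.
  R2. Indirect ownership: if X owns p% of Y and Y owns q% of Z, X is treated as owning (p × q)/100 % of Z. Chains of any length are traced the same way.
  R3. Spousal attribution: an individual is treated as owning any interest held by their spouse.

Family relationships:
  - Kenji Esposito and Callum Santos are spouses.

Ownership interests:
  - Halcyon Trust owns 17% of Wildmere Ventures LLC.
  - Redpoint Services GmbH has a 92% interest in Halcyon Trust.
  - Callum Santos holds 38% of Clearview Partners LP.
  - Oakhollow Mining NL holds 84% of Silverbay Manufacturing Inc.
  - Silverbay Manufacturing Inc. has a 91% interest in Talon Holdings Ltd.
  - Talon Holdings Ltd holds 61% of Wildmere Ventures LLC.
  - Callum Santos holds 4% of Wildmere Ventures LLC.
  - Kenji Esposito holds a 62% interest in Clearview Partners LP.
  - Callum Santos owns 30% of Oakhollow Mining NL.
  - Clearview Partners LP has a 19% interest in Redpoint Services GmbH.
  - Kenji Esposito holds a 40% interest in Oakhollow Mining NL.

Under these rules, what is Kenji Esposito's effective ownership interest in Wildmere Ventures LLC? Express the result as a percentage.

39.61148%

By spousal attribution (R3), Kenji Esposito is treated as also owning Callum Santos's interest in Clearview Partners LP, giving 62% + 38% = 100%.
By spousal attribution (R3), Kenji Esposito is treated as also owning Callum Santos's interest in Oakhollow Mining NL, giving 40% + 30% = 70%.
By spousal attribution (R3), Kenji Esposito is treated as owning Callum Santos's 4% interest in Wildmere Ventures LLC.
Chain via Clearview Partners LP → Redpoint Services GmbH → Halcyon Trust (R2): 100% × 19% × 92% × 17% = 2.9716% of Wildmere Ventures LLC.
Chain via Oakhollow Mining NL → Silverbay Manufacturing Inc. → Talon Holdings Ltd (R2): 70% × 84% × 91% × 61% = 32.63988% of Wildmere Ventures LLC.
Direct interest in Wildmere Ventures LLC: 4%.
Aggregating (R1): 2.9716% + 32.63988% + 4% = 39.61148%.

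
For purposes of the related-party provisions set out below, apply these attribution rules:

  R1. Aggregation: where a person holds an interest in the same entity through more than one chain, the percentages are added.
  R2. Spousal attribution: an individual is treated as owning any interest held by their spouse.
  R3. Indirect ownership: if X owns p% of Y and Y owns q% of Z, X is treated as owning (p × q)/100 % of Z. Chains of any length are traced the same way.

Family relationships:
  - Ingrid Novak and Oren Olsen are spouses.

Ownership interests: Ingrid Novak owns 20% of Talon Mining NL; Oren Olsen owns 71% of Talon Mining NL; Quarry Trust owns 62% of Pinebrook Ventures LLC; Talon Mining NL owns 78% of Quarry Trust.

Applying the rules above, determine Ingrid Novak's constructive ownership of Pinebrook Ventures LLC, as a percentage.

44.0076%

By spousal attribution (R2), Ingrid Novak is treated as also owning Oren Olsen's interest in Talon Mining NL, giving 20% + 71% = 91%.
Chain via Talon Mining NL → Quarry Trust (R3): 91% × 78% × 62% = 44.0076% of Pinebrook Ventures LLC.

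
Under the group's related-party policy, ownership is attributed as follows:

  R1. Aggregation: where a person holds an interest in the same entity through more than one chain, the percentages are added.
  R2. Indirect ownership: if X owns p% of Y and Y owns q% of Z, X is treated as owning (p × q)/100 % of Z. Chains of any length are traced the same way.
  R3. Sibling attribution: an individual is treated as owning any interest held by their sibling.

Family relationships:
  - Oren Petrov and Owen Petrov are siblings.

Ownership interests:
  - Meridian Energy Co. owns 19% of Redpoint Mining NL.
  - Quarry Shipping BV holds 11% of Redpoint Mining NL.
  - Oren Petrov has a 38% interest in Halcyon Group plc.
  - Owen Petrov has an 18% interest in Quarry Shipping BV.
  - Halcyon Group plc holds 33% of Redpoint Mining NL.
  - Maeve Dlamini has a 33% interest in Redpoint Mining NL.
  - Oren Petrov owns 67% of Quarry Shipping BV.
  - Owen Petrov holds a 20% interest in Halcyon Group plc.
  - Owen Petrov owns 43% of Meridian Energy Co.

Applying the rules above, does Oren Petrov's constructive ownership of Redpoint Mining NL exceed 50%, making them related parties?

By sibling attribution (R3), Oren Petrov is treated as also owning Owen Petrov's interest in Quarry Shipping BV, giving 67% + 18% = 85%.
By sibling attribution (R3), Oren Petrov is treated as also owning Owen Petrov's interest in Halcyon Group plc, giving 38% + 20% = 58%.
By sibling attribution (R3), Oren Petrov is treated as owning Owen Petrov's 43% interest in Meridian Energy Co.
Chain via Quarry Shipping BV (R2): 85% × 11% = 9.35% of Redpoint Mining NL.
Chain via Halcyon Group plc (R2): 58% × 33% = 19.14% of Redpoint Mining NL.
Chain via Meridian Energy Co. (R2): 43% × 19% = 8.17% of Redpoint Mining NL.
Aggregating (R1): 9.35% + 19.14% + 8.17% = 36.66%.
36.66% does not exceed the 50% threshold, so Oren is not a related party to Redpoint Mining NL.

No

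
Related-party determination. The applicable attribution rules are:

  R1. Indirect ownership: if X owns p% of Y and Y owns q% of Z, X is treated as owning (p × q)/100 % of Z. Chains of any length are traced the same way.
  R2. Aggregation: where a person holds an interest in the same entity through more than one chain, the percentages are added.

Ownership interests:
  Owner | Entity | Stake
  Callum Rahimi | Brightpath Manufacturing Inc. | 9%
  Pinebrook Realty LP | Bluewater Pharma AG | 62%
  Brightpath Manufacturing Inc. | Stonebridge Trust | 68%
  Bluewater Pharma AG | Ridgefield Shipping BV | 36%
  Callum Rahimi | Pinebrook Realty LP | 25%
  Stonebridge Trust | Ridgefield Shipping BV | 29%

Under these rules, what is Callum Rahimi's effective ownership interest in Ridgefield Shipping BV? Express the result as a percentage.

7.3548%

Chain via Brightpath Manufacturing Inc. → Stonebridge Trust (R1): 9% × 68% × 29% = 1.7748% of Ridgefield Shipping BV.
Chain via Pinebrook Realty LP → Bluewater Pharma AG (R1): 25% × 62% × 36% = 5.58% of Ridgefield Shipping BV.
Aggregating (R2): 1.7748% + 5.58% = 7.3548%.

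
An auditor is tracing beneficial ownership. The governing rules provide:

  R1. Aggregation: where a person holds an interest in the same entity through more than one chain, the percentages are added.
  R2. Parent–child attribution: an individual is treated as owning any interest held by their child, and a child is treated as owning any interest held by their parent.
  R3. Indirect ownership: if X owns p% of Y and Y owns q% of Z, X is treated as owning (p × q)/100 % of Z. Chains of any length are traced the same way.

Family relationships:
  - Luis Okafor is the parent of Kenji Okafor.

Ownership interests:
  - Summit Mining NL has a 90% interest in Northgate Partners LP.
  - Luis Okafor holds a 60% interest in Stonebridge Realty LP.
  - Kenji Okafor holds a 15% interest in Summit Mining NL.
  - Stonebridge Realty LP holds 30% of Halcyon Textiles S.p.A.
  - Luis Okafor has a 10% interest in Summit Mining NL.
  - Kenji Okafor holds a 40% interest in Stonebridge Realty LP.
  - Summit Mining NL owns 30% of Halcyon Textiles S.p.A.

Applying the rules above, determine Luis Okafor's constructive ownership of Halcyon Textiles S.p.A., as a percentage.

By parent–child attribution (R2), Luis Okafor is treated as also owning Kenji Okafor's interest in Stonebridge Realty LP, giving 60% + 40% = 100%.
By parent–child attribution (R2), Luis Okafor is treated as also owning Kenji Okafor's interest in Summit Mining NL, giving 10% + 15% = 25%.
Chain via Stonebridge Realty LP (R3): 100% × 30% = 30% of Halcyon Textiles S.p.A.
Chain via Summit Mining NL (R3): 25% × 30% = 7.5% of Halcyon Textiles S.p.A.
Aggregating (R1): 30% + 7.5% = 37.5%.

37.5%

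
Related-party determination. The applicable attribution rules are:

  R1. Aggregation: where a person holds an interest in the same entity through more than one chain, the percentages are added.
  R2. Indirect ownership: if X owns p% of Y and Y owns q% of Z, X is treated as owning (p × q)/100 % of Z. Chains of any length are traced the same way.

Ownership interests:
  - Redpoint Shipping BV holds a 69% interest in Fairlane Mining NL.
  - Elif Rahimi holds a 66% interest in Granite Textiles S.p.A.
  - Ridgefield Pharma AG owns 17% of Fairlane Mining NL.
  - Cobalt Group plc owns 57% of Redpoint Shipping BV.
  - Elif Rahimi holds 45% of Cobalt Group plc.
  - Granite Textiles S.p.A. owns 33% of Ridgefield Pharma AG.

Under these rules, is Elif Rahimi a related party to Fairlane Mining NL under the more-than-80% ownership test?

Chain via Granite Textiles S.p.A. → Ridgefield Pharma AG (R2): 66% × 33% × 17% = 3.7026% of Fairlane Mining NL.
Chain via Cobalt Group plc → Redpoint Shipping BV (R2): 45% × 57% × 69% = 17.6985% of Fairlane Mining NL.
Aggregating (R1): 3.7026% + 17.6985% = 21.4011%.
21.4011% does not exceed the 80% threshold, so Elif is not a related party to Fairlane Mining NL.

No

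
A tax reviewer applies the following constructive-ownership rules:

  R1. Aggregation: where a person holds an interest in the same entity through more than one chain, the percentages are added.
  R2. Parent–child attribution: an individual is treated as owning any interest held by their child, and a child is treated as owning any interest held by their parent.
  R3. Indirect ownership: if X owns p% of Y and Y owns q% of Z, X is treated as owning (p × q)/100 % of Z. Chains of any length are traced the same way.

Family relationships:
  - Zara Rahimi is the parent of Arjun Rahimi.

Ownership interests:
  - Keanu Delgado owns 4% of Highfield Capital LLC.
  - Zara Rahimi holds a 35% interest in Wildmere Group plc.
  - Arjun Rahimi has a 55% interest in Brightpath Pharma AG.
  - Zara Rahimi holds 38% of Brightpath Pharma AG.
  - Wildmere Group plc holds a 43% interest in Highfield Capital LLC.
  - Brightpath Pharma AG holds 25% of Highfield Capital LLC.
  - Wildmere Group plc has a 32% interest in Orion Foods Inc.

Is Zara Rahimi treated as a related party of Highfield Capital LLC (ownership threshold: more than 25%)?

Yes

By parent–child attribution (R2), Zara Rahimi is treated as also owning Arjun Rahimi's interest in Brightpath Pharma AG, giving 38% + 55% = 93%.
Chain via Wildmere Group plc (R3): 35% × 43% = 15.05% of Highfield Capital LLC.
Chain via Brightpath Pharma AG (R3): 93% × 25% = 23.25% of Highfield Capital LLC.
Aggregating (R1): 15.05% + 23.25% = 38.3%.
38.3% exceeds the 25% threshold, so Zara is a related party to Highfield Capital LLC.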